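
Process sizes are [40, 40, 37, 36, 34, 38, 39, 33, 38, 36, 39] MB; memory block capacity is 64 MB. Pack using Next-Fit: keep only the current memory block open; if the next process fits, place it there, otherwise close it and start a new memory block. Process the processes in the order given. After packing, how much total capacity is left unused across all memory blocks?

memory block 1: place 40 MB, 24 MB left
memory block 2: place 40 MB, 24 MB left
memory block 3: place 37 MB, 27 MB left
memory block 4: place 36 MB, 28 MB left
memory block 5: place 34 MB, 30 MB left
memory block 6: place 38 MB, 26 MB left
memory block 7: place 39 MB, 25 MB left
memory block 8: place 33 MB, 31 MB left
memory block 9: place 38 MB, 26 MB left
memory block 10: place 36 MB, 28 MB left
memory block 11: place 39 MB, 25 MB left
11 memory blocks × 64 MB = 704 MB; used 410 MB; unused 294 MB.

294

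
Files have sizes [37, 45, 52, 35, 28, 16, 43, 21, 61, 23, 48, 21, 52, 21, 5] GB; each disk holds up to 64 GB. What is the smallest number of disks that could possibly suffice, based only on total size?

8

Total size = 37 + 45 + 52 + 35 + 28 + 16 + 43 + 21 + 61 + 23 + 48 + 21 + 52 + 21 + 5 = 508 GB.
⌈508 / 64⌉ = 8.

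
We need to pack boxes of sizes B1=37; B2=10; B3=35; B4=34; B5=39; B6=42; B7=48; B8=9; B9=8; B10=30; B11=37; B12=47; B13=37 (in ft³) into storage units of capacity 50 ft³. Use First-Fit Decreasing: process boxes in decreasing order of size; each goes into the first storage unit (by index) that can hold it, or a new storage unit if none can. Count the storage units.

Sorted descending: 48, 47, 42, 39, 37, 37, 37, 35, 34, 30, 10, 9, 8.
Put 48 ft³ in storage unit 1; 2 ft³ remain.
Put 47 ft³ in storage unit 2; 3 ft³ remain.
Put 42 ft³ in storage unit 3; 8 ft³ remain.
Put 39 ft³ in storage unit 4; 11 ft³ remain.
Put 37 ft³ in storage unit 5; 13 ft³ remain.
Put 37 ft³ in storage unit 6; 13 ft³ remain.
Put 37 ft³ in storage unit 7; 13 ft³ remain.
Put 35 ft³ in storage unit 8; 15 ft³ remain.
Put 34 ft³ in storage unit 9; 16 ft³ remain.
Put 30 ft³ in storage unit 10; 20 ft³ remain.
Put 10 ft³ in storage unit 4; 1 ft³ remain.
Put 9 ft³ in storage unit 5; 4 ft³ remain.
Put 8 ft³ in storage unit 3; 0 ft³ remain.
Final storage units: [48] [47] [42,8] [39,10] [37,9] [37] [37] [35] [34] [30].

10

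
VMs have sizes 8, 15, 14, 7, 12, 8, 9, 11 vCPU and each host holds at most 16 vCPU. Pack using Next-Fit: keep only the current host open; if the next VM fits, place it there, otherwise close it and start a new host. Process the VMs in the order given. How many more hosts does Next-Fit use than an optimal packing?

Next-Fit: [8] [15] [14] [7] [12] [8] [9] [11] → 8 hosts.
Total size 84 vCPU; any packing needs at least ⌈84/16⌉ = 6 hosts.
An optimal packing achieves that bound: [15] [14] [12] [11] [9,7] [8,8] → 6 hosts.
Excess: 8 − 6 = 2.

2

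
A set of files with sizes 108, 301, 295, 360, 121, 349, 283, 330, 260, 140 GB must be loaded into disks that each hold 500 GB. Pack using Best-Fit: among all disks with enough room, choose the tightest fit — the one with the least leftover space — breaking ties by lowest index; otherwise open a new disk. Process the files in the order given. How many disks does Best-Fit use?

108 GB → disk 1 (remaining 392 GB)
301 GB → disk 1 (remaining 91 GB)
295 GB → disk 2 (remaining 205 GB)
360 GB → disk 3 (remaining 140 GB)
121 GB → disk 3 (remaining 19 GB)
349 GB → disk 4 (remaining 151 GB)
283 GB → disk 5 (remaining 217 GB)
330 GB → disk 6 (remaining 170 GB)
260 GB → disk 7 (remaining 240 GB)
140 GB → disk 4 (remaining 11 GB)
Final disks: [108,301] [295] [360,121] [349,140] [283] [330] [260].

7 disks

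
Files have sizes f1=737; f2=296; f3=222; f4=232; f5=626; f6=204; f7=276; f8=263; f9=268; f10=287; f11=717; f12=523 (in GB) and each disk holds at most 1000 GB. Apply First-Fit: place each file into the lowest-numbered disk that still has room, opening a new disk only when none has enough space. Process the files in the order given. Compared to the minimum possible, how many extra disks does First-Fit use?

First-Fit: [737,222] [296,232,204,263] [626,276] [268,287] [717] [523] → 6 disks.
Total size 4651 GB; any packing needs at least ⌈4651/1000⌉ = 5 disks.
An optimal packing achieves that bound: [737,263] [717,276] [626,296] [523,287] [268,232,222,204] → 5 disks.
Excess: 6 − 5 = 1.

1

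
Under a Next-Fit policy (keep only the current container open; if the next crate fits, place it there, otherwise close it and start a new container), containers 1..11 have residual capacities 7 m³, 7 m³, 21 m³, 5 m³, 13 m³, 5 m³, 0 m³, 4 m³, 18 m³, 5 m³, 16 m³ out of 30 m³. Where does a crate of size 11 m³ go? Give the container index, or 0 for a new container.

11

Next-Fit only looks at container 11, which has 16 m³ free.
11 m³ fits there.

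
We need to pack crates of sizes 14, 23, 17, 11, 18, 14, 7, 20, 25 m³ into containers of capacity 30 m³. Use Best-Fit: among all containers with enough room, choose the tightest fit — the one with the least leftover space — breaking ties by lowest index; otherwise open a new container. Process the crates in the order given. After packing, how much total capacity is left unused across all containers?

container 1: place 14 m³, 16 m³ left
container 2: place 23 m³, 7 m³ left
container 3: place 17 m³, 13 m³ left
container 3: place 11 m³, 2 m³ left
container 4: place 18 m³, 12 m³ left
container 1: place 14 m³, 2 m³ left
container 2: place 7 m³, 0 m³ left
container 5: place 20 m³, 10 m³ left
container 6: place 25 m³, 5 m³ left
6 containers × 30 m³ = 180 m³; used 149 m³; unused 31 m³.

31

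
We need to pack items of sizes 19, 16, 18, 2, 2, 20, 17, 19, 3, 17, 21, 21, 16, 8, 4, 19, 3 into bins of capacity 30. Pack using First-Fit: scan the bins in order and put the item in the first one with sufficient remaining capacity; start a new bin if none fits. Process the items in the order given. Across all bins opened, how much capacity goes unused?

105

Put 19 in bin 1; 11 remain.
Put 16 in bin 2; 14 remain.
Put 18 in bin 3; 12 remain.
Put 2 in bin 1; 9 remain.
Put 2 in bin 1; 7 remain.
Put 20 in bin 4; 10 remain.
Put 17 in bin 5; 13 remain.
Put 19 in bin 6; 11 remain.
Put 3 in bin 1; 4 remain.
Put 17 in bin 7; 13 remain.
Put 21 in bin 8; 9 remain.
Put 21 in bin 9; 9 remain.
Put 16 in bin 10; 14 remain.
Put 8 in bin 2; 6 remain.
Put 4 in bin 1; 0 remain.
Put 19 in bin 11; 11 remain.
Put 3 in bin 2; 3 remain.
11 bins × 30 = 330; used 225; unused 105.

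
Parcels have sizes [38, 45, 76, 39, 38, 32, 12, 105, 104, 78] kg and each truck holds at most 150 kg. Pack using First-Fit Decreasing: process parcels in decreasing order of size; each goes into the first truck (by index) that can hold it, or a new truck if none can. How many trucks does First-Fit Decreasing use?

Sorted descending: 105, 104, 78, 76, 45, 39, 38, 38, 32, 12.
Put 105 kg in truck 1; 45 kg remain.
Put 104 kg in truck 2; 46 kg remain.
Put 78 kg in truck 3; 72 kg remain.
Put 76 kg in truck 4; 74 kg remain.
Put 45 kg in truck 1; 0 kg remain.
Put 39 kg in truck 2; 7 kg remain.
Put 38 kg in truck 3; 34 kg remain.
Put 38 kg in truck 4; 36 kg remain.
Put 32 kg in truck 3; 2 kg remain.
Put 12 kg in truck 4; 24 kg remain.
Final trucks: [105,45] [104,39] [78,38,32] [76,38,12].

4 trucks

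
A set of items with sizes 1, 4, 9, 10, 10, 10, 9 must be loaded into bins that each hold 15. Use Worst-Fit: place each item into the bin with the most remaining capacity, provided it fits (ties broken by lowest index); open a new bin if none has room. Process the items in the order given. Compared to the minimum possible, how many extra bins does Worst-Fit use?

Worst-Fit: [1,4,9] [10] [10] [10] [9] → 5 bins.
5 items exceed 7.5 (half the capacity), and no two of those can share a bin, so at least 5 bins are needed.
So 5 is already optimal.

0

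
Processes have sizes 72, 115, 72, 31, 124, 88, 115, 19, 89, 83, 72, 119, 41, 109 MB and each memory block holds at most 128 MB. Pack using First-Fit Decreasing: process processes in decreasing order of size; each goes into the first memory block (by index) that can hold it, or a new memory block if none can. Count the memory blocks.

11

Sorted descending: 124, 119, 115, 115, 109, 89, 88, 83, 72, 72, 72, 41, 31, 19.
memory block 1: place 124 MB, 4 MB left
memory block 2: place 119 MB, 9 MB left
memory block 3: place 115 MB, 13 MB left
memory block 4: place 115 MB, 13 MB left
memory block 5: place 109 MB, 19 MB left
memory block 6: place 89 MB, 39 MB left
memory block 7: place 88 MB, 40 MB left
memory block 8: place 83 MB, 45 MB left
memory block 9: place 72 MB, 56 MB left
memory block 10: place 72 MB, 56 MB left
memory block 11: place 72 MB, 56 MB left
memory block 8: place 41 MB, 4 MB left
memory block 6: place 31 MB, 8 MB left
memory block 5: place 19 MB, 0 MB left
Final memory blocks: [124] [119] [115] [115] [109,19] [89,31] [88] [83,41] [72] [72] [72].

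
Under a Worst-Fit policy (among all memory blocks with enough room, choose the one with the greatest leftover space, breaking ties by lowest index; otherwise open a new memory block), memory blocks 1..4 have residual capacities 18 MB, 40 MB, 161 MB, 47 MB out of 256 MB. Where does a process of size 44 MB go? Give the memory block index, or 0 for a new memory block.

Memory blocks with room: memory block 3 (161 MB), memory block 4 (47 MB).
Most room is memory block 3 with 161 MB free.

3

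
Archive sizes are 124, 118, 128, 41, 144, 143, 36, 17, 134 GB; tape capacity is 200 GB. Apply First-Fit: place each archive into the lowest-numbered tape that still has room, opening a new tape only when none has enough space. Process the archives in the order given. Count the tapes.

6

124 GB → tape 1 (remaining 76 GB)
118 GB → tape 2 (remaining 82 GB)
128 GB → tape 3 (remaining 72 GB)
41 GB → tape 1 (remaining 35 GB)
144 GB → tape 4 (remaining 56 GB)
143 GB → tape 5 (remaining 57 GB)
36 GB → tape 2 (remaining 46 GB)
17 GB → tape 1 (remaining 18 GB)
134 GB → tape 6 (remaining 66 GB)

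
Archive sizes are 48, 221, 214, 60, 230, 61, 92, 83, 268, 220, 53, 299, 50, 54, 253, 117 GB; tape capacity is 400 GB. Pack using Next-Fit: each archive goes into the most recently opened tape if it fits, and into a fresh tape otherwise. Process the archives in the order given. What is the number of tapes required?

Put 48 GB in tape 1; 352 GB remain.
Put 221 GB in tape 1; 131 GB remain.
Put 214 GB in tape 2; 186 GB remain.
Put 60 GB in tape 2; 126 GB remain.
Put 230 GB in tape 3; 170 GB remain.
Put 61 GB in tape 3; 109 GB remain.
Put 92 GB in tape 3; 17 GB remain.
Put 83 GB in tape 4; 317 GB remain.
Put 268 GB in tape 4; 49 GB remain.
Put 220 GB in tape 5; 180 GB remain.
Put 53 GB in tape 5; 127 GB remain.
Put 299 GB in tape 6; 101 GB remain.
Put 50 GB in tape 6; 51 GB remain.
Put 54 GB in tape 7; 346 GB remain.
Put 253 GB in tape 7; 93 GB remain.
Put 117 GB in tape 8; 283 GB remain.

8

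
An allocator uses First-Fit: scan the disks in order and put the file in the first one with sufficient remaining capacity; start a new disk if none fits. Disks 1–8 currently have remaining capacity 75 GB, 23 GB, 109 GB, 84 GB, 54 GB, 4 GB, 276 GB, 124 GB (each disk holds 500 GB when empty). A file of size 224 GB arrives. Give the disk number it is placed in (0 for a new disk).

Disks with room: disk 7 (276 GB).
The first with room is disk 7.

7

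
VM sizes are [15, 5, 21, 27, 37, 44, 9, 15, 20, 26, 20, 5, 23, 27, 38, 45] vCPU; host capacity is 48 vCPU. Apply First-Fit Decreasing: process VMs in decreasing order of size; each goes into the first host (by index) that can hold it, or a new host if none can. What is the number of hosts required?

Sorted descending: 45, 44, 38, 37, 27, 27, 26, 23, 21, 20, 20, 15, 15, 9, 5, 5.
45 vCPU → host 1 (remaining 3 vCPU)
44 vCPU → host 2 (remaining 4 vCPU)
38 vCPU → host 3 (remaining 10 vCPU)
37 vCPU → host 4 (remaining 11 vCPU)
27 vCPU → host 5 (remaining 21 vCPU)
27 vCPU → host 6 (remaining 21 vCPU)
26 vCPU → host 7 (remaining 22 vCPU)
23 vCPU → host 8 (remaining 25 vCPU)
21 vCPU → host 5 (remaining 0 vCPU)
20 vCPU → host 6 (remaining 1 vCPU)
20 vCPU → host 7 (remaining 2 vCPU)
15 vCPU → host 8 (remaining 10 vCPU)
15 vCPU → host 9 (remaining 33 vCPU)
9 vCPU → host 3 (remaining 1 vCPU)
5 vCPU → host 4 (remaining 6 vCPU)
5 vCPU → host 4 (remaining 1 vCPU)

9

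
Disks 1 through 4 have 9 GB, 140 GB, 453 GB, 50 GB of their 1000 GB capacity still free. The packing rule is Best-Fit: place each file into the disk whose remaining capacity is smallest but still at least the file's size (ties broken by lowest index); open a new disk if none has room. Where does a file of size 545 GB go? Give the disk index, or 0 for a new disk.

No disk has ≥ 545 GB free, so a new disk is opened.

0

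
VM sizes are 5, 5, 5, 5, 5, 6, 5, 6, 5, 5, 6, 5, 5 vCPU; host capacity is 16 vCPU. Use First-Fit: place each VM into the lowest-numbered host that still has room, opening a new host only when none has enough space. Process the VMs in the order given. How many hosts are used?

5 hosts

5 vCPU → host 1 (remaining 11 vCPU)
5 vCPU → host 1 (remaining 6 vCPU)
5 vCPU → host 1 (remaining 1 vCPU)
5 vCPU → host 2 (remaining 11 vCPU)
5 vCPU → host 2 (remaining 6 vCPU)
6 vCPU → host 2 (remaining 0 vCPU)
5 vCPU → host 3 (remaining 11 vCPU)
6 vCPU → host 3 (remaining 5 vCPU)
5 vCPU → host 3 (remaining 0 vCPU)
5 vCPU → host 4 (remaining 11 vCPU)
6 vCPU → host 4 (remaining 5 vCPU)
5 vCPU → host 4 (remaining 0 vCPU)
5 vCPU → host 5 (remaining 11 vCPU)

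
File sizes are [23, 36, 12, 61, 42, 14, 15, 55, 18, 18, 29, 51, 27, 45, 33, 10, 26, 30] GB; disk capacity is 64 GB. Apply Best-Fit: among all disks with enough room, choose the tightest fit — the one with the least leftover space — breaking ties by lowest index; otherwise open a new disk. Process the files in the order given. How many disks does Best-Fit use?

10 disks

23 GB → disk 1 (remaining 41 GB)
36 GB → disk 1 (remaining 5 GB)
12 GB → disk 2 (remaining 52 GB)
61 GB → disk 3 (remaining 3 GB)
42 GB → disk 2 (remaining 10 GB)
14 GB → disk 4 (remaining 50 GB)
15 GB → disk 4 (remaining 35 GB)
55 GB → disk 5 (remaining 9 GB)
18 GB → disk 4 (remaining 17 GB)
18 GB → disk 6 (remaining 46 GB)
29 GB → disk 6 (remaining 17 GB)
51 GB → disk 7 (remaining 13 GB)
27 GB → disk 8 (remaining 37 GB)
45 GB → disk 9 (remaining 19 GB)
33 GB → disk 8 (remaining 4 GB)
10 GB → disk 2 (remaining 0 GB)
26 GB → disk 10 (remaining 38 GB)
30 GB → disk 10 (remaining 8 GB)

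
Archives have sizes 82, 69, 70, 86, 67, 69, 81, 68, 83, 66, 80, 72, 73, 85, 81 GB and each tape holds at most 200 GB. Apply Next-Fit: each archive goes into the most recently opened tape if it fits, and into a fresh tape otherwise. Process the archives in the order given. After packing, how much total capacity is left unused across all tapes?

468

82 GB → tape 1 (remaining 118 GB)
69 GB → tape 1 (remaining 49 GB)
70 GB → tape 2 (remaining 130 GB)
86 GB → tape 2 (remaining 44 GB)
67 GB → tape 3 (remaining 133 GB)
69 GB → tape 3 (remaining 64 GB)
81 GB → tape 4 (remaining 119 GB)
68 GB → tape 4 (remaining 51 GB)
83 GB → tape 5 (remaining 117 GB)
66 GB → tape 5 (remaining 51 GB)
80 GB → tape 6 (remaining 120 GB)
72 GB → tape 6 (remaining 48 GB)
73 GB → tape 7 (remaining 127 GB)
85 GB → tape 7 (remaining 42 GB)
81 GB → tape 8 (remaining 119 GB)
8 tapes × 200 GB = 1600 GB; used 1132 GB; unused 468 GB.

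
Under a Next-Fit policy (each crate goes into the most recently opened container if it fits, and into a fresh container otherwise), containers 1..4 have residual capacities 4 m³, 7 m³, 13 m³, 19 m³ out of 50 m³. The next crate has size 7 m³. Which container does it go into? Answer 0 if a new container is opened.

4

Next-Fit only looks at container 4, which has 19 m³ free.
7 m³ fits there.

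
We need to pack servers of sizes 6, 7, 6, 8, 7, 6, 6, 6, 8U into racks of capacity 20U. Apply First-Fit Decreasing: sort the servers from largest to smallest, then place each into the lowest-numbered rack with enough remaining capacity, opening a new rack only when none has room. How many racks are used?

4 racks

Sorted descending: 8, 8, 7, 7, 6, 6, 6, 6, 6.
Put 8U in rack 1; 12U remain.
Put 8U in rack 1; 4U remain.
Put 7U in rack 2; 13U remain.
Put 7U in rack 2; 6U remain.
Put 6U in rack 2; 0U remain.
Put 6U in rack 3; 14U remain.
Put 6U in rack 3; 8U remain.
Put 6U in rack 3; 2U remain.
Put 6U in rack 4; 14U remain.
Final racks: [8,8] [7,7,6] [6,6,6] [6].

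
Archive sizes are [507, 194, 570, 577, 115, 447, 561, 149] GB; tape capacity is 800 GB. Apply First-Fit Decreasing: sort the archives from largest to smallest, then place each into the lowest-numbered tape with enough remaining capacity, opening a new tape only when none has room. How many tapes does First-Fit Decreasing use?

5

Sorted descending: 577, 570, 561, 507, 447, 194, 149, 115.
577 GB → tape 1 (remaining 223 GB)
570 GB → tape 2 (remaining 230 GB)
561 GB → tape 3 (remaining 239 GB)
507 GB → tape 4 (remaining 293 GB)
447 GB → tape 5 (remaining 353 GB)
194 GB → tape 1 (remaining 29 GB)
149 GB → tape 2 (remaining 81 GB)
115 GB → tape 3 (remaining 124 GB)
Final tapes: [577,194] [570,149] [561,115] [507] [447].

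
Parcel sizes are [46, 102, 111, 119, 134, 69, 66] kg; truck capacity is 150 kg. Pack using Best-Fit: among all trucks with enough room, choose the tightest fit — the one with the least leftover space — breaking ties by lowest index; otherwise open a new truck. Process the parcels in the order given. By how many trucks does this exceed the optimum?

0

Best-Fit: [46,102] [111] [119] [134] [69,66] → 5 trucks.
Total size 647 kg; any packing needs at least ⌈647/150⌉ = 5 trucks.
So 5 is already optimal.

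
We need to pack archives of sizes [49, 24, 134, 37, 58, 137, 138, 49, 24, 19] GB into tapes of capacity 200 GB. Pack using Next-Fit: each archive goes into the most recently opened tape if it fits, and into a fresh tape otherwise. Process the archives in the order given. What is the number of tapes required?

tape 1: place 49 GB, 151 GB left
tape 1: place 24 GB, 127 GB left
tape 2: place 134 GB, 66 GB left
tape 2: place 37 GB, 29 GB left
tape 3: place 58 GB, 142 GB left
tape 3: place 137 GB, 5 GB left
tape 4: place 138 GB, 62 GB left
tape 4: place 49 GB, 13 GB left
tape 5: place 24 GB, 176 GB left
tape 5: place 19 GB, 157 GB left
Final tapes: [49,24] [134,37] [58,137] [138,49] [24,19].

5 tapes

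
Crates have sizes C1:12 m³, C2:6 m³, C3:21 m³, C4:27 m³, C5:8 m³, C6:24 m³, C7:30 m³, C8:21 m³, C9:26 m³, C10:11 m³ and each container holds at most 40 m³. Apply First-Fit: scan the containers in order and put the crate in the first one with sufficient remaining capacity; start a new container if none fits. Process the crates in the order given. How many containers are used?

6

container 1: place C1 (12 m³), 28 m³ left
container 1: place C2 (6 m³), 22 m³ left
container 1: place C3 (21 m³), 1 m³ left
container 2: place C4 (27 m³), 13 m³ left
container 2: place C5 (8 m³), 5 m³ left
container 3: place C6 (24 m³), 16 m³ left
container 4: place C7 (30 m³), 10 m³ left
container 5: place C8 (21 m³), 19 m³ left
container 6: place C9 (26 m³), 14 m³ left
container 3: place C10 (11 m³), 5 m³ left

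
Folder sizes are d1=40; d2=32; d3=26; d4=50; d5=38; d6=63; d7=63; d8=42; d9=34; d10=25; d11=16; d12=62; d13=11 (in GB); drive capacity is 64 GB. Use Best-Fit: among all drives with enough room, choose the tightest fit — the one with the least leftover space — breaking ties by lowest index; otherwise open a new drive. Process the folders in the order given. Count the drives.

d1 (40 GB) → drive 1 (remaining 24 GB)
d2 (32 GB) → drive 2 (remaining 32 GB)
d3 (26 GB) → drive 2 (remaining 6 GB)
d4 (50 GB) → drive 3 (remaining 14 GB)
d5 (38 GB) → drive 4 (remaining 26 GB)
d6 (63 GB) → drive 5 (remaining 1 GB)
d7 (63 GB) → drive 6 (remaining 1 GB)
d8 (42 GB) → drive 7 (remaining 22 GB)
d9 (34 GB) → drive 8 (remaining 30 GB)
d10 (25 GB) → drive 4 (remaining 1 GB)
d11 (16 GB) → drive 7 (remaining 6 GB)
d12 (62 GB) → drive 9 (remaining 2 GB)
d13 (11 GB) → drive 3 (remaining 3 GB)

9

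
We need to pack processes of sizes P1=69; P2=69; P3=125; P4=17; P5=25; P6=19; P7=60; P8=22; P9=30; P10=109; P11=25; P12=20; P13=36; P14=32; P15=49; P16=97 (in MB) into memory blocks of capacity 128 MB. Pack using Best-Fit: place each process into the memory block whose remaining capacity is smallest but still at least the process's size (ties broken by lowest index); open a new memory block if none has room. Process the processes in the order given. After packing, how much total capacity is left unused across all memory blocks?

220

memory block 1: place P1 (69 MB), 59 MB left
memory block 2: place P2 (69 MB), 59 MB left
memory block 3: place P3 (125 MB), 3 MB left
memory block 1: place P4 (17 MB), 42 MB left
memory block 1: place P5 (25 MB), 17 MB left
memory block 2: place P6 (19 MB), 40 MB left
memory block 4: place P7 (60 MB), 68 MB left
memory block 2: place P8 (22 MB), 18 MB left
memory block 4: place P9 (30 MB), 38 MB left
memory block 5: place P10 (109 MB), 19 MB left
memory block 4: place P11 (25 MB), 13 MB left
memory block 6: place P12 (20 MB), 108 MB left
memory block 6: place P13 (36 MB), 72 MB left
memory block 6: place P14 (32 MB), 40 MB left
memory block 7: place P15 (49 MB), 79 MB left
memory block 8: place P16 (97 MB), 31 MB left
8 memory blocks × 128 MB = 1024 MB; used 804 MB; unused 220 MB.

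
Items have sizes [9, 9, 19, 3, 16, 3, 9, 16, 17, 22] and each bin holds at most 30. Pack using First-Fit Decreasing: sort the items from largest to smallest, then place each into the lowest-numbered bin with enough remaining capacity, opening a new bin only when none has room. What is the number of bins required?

Sorted descending: 22, 19, 17, 16, 16, 9, 9, 9, 3, 3.
22 → bin 1 (remaining 8)
19 → bin 2 (remaining 11)
17 → bin 3 (remaining 13)
16 → bin 4 (remaining 14)
16 → bin 5 (remaining 14)
9 → bin 2 (remaining 2)
9 → bin 3 (remaining 4)
9 → bin 4 (remaining 5)
3 → bin 1 (remaining 5)
3 → bin 1 (remaining 2)

5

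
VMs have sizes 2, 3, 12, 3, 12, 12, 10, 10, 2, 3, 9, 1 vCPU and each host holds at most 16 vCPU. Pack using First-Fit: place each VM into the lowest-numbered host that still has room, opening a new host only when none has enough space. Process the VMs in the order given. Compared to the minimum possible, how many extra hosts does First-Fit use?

1

First-Fit: [2,3,3,2,3,1] [12] [12] [12] [10] [10] [9] → 7 hosts.
6 VMs exceed 8 vCPU (half the capacity), and no two of those can share a host, so at least 6 hosts are needed.
An optimal packing achieves that bound: [12,3,1] [12,3] [12,3] [10,2,2] [10] [9] → 6 hosts.
Excess: 7 − 6 = 1.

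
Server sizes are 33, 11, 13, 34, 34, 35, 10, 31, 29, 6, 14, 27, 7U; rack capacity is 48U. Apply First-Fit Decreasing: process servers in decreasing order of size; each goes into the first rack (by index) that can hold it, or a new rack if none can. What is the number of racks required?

Sorted descending: 35, 34, 34, 33, 31, 29, 27, 14, 13, 11, 10, 7, 6.
35U → rack 1 (remaining 13U)
34U → rack 2 (remaining 14U)
34U → rack 3 (remaining 14U)
33U → rack 4 (remaining 15U)
31U → rack 5 (remaining 17U)
29U → rack 6 (remaining 19U)
27U → rack 7 (remaining 21U)
14U → rack 2 (remaining 0U)
13U → rack 1 (remaining 0U)
11U → rack 3 (remaining 3U)
10U → rack 4 (remaining 5U)
7U → rack 5 (remaining 10U)
6U → rack 5 (remaining 4U)
Final racks: [35,13] [34,14] [34,11] [33,10] [31,7,6] [29] [27].

7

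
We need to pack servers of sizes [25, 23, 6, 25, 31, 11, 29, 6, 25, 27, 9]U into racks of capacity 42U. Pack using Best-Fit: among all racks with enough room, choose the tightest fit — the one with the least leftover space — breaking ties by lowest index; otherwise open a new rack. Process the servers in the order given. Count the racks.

25U → rack 1 (remaining 17U)
23U → rack 2 (remaining 19U)
6U → rack 1 (remaining 11U)
25U → rack 3 (remaining 17U)
31U → rack 4 (remaining 11U)
11U → rack 1 (remaining 0U)
29U → rack 5 (remaining 13U)
6U → rack 4 (remaining 5U)
25U → rack 6 (remaining 17U)
27U → rack 7 (remaining 15U)
9U → rack 5 (remaining 4U)

7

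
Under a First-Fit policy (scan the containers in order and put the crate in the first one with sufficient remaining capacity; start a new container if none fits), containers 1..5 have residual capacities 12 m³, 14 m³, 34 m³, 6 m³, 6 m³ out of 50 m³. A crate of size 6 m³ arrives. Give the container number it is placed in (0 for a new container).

1

Containers with room: container 1 (12 m³), container 2 (14 m³), container 3 (34 m³), container 4 (6 m³), container 5 (6 m³).
The first with room is container 1.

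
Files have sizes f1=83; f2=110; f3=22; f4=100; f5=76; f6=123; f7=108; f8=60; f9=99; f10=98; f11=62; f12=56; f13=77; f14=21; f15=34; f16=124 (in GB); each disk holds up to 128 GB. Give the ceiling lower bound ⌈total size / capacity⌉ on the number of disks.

Total size = 83 + 110 + 22 + 100 + 76 + 123 + 108 + 60 + 99 + 98 + 62 + 56 + 77 + 21 + 34 + 124 = 1253 GB.
⌈1253 / 128⌉ = 10.

10 disks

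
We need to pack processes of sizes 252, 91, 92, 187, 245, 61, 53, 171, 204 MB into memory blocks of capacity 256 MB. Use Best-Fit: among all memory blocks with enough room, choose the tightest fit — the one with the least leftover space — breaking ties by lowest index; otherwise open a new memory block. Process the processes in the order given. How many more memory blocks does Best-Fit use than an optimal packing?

Best-Fit: [252] [91,92,53] [187,61] [245] [171] [204] → 6 memory blocks.
Total size 1356 MB; any packing needs at least ⌈1356/256⌉ = 6 memory blocks.
So 6 is already optimal.

0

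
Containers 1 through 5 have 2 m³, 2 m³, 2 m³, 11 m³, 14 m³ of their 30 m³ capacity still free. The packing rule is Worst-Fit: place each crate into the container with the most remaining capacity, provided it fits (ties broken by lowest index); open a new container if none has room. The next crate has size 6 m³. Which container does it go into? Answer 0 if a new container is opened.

Containers with room: container 4 (11 m³), container 5 (14 m³).
Most room is container 5 with 14 m³ free.

5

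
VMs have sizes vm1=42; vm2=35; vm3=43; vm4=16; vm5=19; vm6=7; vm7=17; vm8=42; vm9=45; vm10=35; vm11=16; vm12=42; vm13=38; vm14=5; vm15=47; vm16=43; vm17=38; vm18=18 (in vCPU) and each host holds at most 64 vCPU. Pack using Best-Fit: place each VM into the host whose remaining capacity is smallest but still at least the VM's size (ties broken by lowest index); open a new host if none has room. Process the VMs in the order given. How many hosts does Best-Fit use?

Put vm1 (42 vCPU) in host 1; 22 vCPU remain.
Put vm2 (35 vCPU) in host 2; 29 vCPU remain.
Put vm3 (43 vCPU) in host 3; 21 vCPU remain.
Put vm4 (16 vCPU) in host 3; 5 vCPU remain.
Put vm5 (19 vCPU) in host 1; 3 vCPU remain.
Put vm6 (7 vCPU) in host 2; 22 vCPU remain.
Put vm7 (17 vCPU) in host 2; 5 vCPU remain.
Put vm8 (42 vCPU) in host 4; 22 vCPU remain.
Put vm9 (45 vCPU) in host 5; 19 vCPU remain.
Put vm10 (35 vCPU) in host 6; 29 vCPU remain.
Put vm11 (16 vCPU) in host 5; 3 vCPU remain.
Put vm12 (42 vCPU) in host 7; 22 vCPU remain.
Put vm13 (38 vCPU) in host 8; 26 vCPU remain.
Put vm14 (5 vCPU) in host 2; 0 vCPU remain.
Put vm15 (47 vCPU) in host 9; 17 vCPU remain.
Put vm16 (43 vCPU) in host 10; 21 vCPU remain.
Put vm17 (38 vCPU) in host 11; 26 vCPU remain.
Put vm18 (18 vCPU) in host 10; 3 vCPU remain.
Final hosts: [42,19] [35,7,17,5] [43,16] [42] [45,16] [35] [42] [38] [47] [43,18] [38].

11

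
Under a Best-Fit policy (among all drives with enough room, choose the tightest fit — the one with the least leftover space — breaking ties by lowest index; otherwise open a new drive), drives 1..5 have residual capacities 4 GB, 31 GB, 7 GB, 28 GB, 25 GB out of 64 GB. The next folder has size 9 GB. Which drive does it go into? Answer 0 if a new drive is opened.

5

Drives with room: drive 2 (31 GB), drive 4 (28 GB), drive 5 (25 GB).
Tightest fit is drive 5 with 25 GB free.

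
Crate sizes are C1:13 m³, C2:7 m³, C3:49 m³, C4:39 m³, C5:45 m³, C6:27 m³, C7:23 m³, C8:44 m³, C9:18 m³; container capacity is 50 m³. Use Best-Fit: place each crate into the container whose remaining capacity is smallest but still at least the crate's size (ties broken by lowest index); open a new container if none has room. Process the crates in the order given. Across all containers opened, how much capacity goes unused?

Put C1 (13 m³) in container 1; 37 m³ remain.
Put C2 (7 m³) in container 1; 30 m³ remain.
Put C3 (49 m³) in container 2; 1 m³ remain.
Put C4 (39 m³) in container 3; 11 m³ remain.
Put C5 (45 m³) in container 4; 5 m³ remain.
Put C6 (27 m³) in container 1; 3 m³ remain.
Put C7 (23 m³) in container 5; 27 m³ remain.
Put C8 (44 m³) in container 6; 6 m³ remain.
Put C9 (18 m³) in container 5; 9 m³ remain.
6 containers × 50 m³ = 300 m³; used 265 m³; unused 35 m³.

35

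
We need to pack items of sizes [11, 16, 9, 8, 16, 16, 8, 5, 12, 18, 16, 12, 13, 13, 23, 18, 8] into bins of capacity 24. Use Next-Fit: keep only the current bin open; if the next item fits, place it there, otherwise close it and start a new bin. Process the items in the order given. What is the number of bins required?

Put 11 in bin 1; 13 remain.
Put 16 in bin 2; 8 remain.
Put 9 in bin 3; 15 remain.
Put 8 in bin 3; 7 remain.
Put 16 in bin 4; 8 remain.
Put 16 in bin 5; 8 remain.
Put 8 in bin 5; 0 remain.
Put 5 in bin 6; 19 remain.
Put 12 in bin 6; 7 remain.
Put 18 in bin 7; 6 remain.
Put 16 in bin 8; 8 remain.
Put 12 in bin 9; 12 remain.
Put 13 in bin 10; 11 remain.
Put 13 in bin 11; 11 remain.
Put 23 in bin 12; 1 remain.
Put 18 in bin 13; 6 remain.
Put 8 in bin 14; 16 remain.

14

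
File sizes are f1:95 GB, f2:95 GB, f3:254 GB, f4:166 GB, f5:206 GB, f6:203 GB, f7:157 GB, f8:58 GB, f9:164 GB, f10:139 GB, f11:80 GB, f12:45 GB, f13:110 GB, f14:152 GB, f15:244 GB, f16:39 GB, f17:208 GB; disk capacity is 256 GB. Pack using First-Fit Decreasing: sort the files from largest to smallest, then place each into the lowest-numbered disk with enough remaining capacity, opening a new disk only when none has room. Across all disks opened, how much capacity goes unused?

145

Sorted descending: 254, 244, 208, 206, 203, 166, 164, 157, 152, 139, 110, 95, 95, 80, 58, 45, 39.
disk 1: place 254 GB, 2 GB left
disk 2: place 244 GB, 12 GB left
disk 3: place 208 GB, 48 GB left
disk 4: place 206 GB, 50 GB left
disk 5: place 203 GB, 53 GB left
disk 6: place 166 GB, 90 GB left
disk 7: place 164 GB, 92 GB left
disk 8: place 157 GB, 99 GB left
disk 9: place 152 GB, 104 GB left
disk 10: place 139 GB, 117 GB left
disk 10: place 110 GB, 7 GB left
disk 8: place 95 GB, 4 GB left
disk 9: place 95 GB, 9 GB left
disk 6: place 80 GB, 10 GB left
disk 7: place 58 GB, 34 GB left
disk 3: place 45 GB, 3 GB left
disk 4: place 39 GB, 11 GB left
10 disks × 256 GB = 2560 GB; used 2415 GB; unused 145 GB.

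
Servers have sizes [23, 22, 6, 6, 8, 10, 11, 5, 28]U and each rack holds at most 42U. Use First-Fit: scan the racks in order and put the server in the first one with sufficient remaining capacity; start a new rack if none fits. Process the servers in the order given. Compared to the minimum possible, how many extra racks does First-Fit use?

0

First-Fit: [23,6,6,5] [22,8,10] [11,28] → 3 racks.
Total size 119U; any packing needs at least ⌈119/42⌉ = 3 racks.
So 3 is already optimal.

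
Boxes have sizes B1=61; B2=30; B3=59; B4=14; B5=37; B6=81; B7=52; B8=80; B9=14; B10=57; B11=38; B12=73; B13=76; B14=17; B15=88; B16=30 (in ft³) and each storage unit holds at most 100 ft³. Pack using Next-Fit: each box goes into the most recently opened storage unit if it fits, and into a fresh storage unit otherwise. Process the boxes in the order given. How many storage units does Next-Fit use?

11 storage units

storage unit 1: place B1 (61 ft³), 39 ft³ left
storage unit 1: place B2 (30 ft³), 9 ft³ left
storage unit 2: place B3 (59 ft³), 41 ft³ left
storage unit 2: place B4 (14 ft³), 27 ft³ left
storage unit 3: place B5 (37 ft³), 63 ft³ left
storage unit 4: place B6 (81 ft³), 19 ft³ left
storage unit 5: place B7 (52 ft³), 48 ft³ left
storage unit 6: place B8 (80 ft³), 20 ft³ left
storage unit 6: place B9 (14 ft³), 6 ft³ left
storage unit 7: place B10 (57 ft³), 43 ft³ left
storage unit 7: place B11 (38 ft³), 5 ft³ left
storage unit 8: place B12 (73 ft³), 27 ft³ left
storage unit 9: place B13 (76 ft³), 24 ft³ left
storage unit 9: place B14 (17 ft³), 7 ft³ left
storage unit 10: place B15 (88 ft³), 12 ft³ left
storage unit 11: place B16 (30 ft³), 70 ft³ left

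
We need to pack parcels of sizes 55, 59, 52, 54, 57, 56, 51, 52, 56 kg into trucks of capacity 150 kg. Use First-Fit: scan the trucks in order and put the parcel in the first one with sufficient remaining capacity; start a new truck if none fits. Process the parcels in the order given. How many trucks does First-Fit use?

5 trucks

Put 55 kg in truck 1; 95 kg remain.
Put 59 kg in truck 1; 36 kg remain.
Put 52 kg in truck 2; 98 kg remain.
Put 54 kg in truck 2; 44 kg remain.
Put 57 kg in truck 3; 93 kg remain.
Put 56 kg in truck 3; 37 kg remain.
Put 51 kg in truck 4; 99 kg remain.
Put 52 kg in truck 4; 47 kg remain.
Put 56 kg in truck 5; 94 kg remain.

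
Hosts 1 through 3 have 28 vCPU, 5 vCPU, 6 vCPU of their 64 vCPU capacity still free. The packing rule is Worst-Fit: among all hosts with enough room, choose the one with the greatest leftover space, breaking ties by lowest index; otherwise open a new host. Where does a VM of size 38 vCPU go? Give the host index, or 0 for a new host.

No host has ≥ 38 vCPU free, so a new host is opened.

0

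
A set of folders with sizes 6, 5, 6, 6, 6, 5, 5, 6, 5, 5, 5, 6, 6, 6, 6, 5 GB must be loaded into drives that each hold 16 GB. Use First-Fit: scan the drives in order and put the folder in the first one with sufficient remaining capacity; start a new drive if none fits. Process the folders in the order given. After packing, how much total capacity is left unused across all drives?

Put 6 GB in drive 1; 10 GB remain.
Put 5 GB in drive 1; 5 GB remain.
Put 6 GB in drive 2; 10 GB remain.
Put 6 GB in drive 2; 4 GB remain.
Put 6 GB in drive 3; 10 GB remain.
Put 5 GB in drive 1; 0 GB remain.
Put 5 GB in drive 3; 5 GB remain.
Put 6 GB in drive 4; 10 GB remain.
Put 5 GB in drive 3; 0 GB remain.
Put 5 GB in drive 4; 5 GB remain.
Put 5 GB in drive 4; 0 GB remain.
Put 6 GB in drive 5; 10 GB remain.
Put 6 GB in drive 5; 4 GB remain.
Put 6 GB in drive 6; 10 GB remain.
Put 6 GB in drive 6; 4 GB remain.
Put 5 GB in drive 7; 11 GB remain.
7 drives × 16 GB = 112 GB; used 89 GB; unused 23 GB.

23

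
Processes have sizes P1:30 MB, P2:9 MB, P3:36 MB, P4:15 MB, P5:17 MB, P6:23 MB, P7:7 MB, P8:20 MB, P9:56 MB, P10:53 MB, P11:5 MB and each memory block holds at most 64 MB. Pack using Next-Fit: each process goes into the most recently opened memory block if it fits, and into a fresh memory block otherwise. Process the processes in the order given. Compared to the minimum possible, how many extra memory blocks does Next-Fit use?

Next-Fit: [30,9] [36,15] [17,23,7] [20] [56] [53,5] → 6 memory blocks.
Total size 271 MB; any packing needs at least ⌈271/64⌉ = 5 memory blocks.
An optimal packing achieves that bound: [56,7] [53,9] [36,23,5] [30,20] [17,15] → 5 memory blocks.
Excess: 6 − 5 = 1.

1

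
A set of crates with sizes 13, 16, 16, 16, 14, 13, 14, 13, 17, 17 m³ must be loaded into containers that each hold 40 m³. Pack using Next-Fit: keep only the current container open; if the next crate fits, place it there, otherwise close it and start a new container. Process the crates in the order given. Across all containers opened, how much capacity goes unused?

Put 13 m³ in container 1; 27 m³ remain.
Put 16 m³ in container 1; 11 m³ remain.
Put 16 m³ in container 2; 24 m³ remain.
Put 16 m³ in container 2; 8 m³ remain.
Put 14 m³ in container 3; 26 m³ remain.
Put 13 m³ in container 3; 13 m³ remain.
Put 14 m³ in container 4; 26 m³ remain.
Put 13 m³ in container 4; 13 m³ remain.
Put 17 m³ in container 5; 23 m³ remain.
Put 17 m³ in container 5; 6 m³ remain.
5 containers × 40 m³ = 200 m³; used 149 m³; unused 51 m³.

51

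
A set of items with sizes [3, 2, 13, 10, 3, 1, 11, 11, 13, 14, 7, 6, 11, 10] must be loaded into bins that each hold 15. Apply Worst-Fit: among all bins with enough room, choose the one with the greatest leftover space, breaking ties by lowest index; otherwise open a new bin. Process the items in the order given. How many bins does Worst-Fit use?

9 bins

3 → bin 1 (remaining 12)
2 → bin 1 (remaining 10)
13 → bin 2 (remaining 2)
10 → bin 1 (remaining 0)
3 → bin 3 (remaining 12)
1 → bin 3 (remaining 11)
11 → bin 3 (remaining 0)
11 → bin 4 (remaining 4)
13 → bin 5 (remaining 2)
14 → bin 6 (remaining 1)
7 → bin 7 (remaining 8)
6 → bin 7 (remaining 2)
11 → bin 8 (remaining 4)
10 → bin 9 (remaining 5)
Final bins: [3,2,10] [13] [3,1,11] [11] [13] [14] [7,6] [11] [10].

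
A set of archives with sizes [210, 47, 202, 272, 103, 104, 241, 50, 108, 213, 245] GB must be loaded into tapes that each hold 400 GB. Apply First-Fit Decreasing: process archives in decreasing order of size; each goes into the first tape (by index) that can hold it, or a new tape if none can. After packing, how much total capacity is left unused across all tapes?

605

Sorted descending: 272, 245, 241, 213, 210, 202, 108, 104, 103, 50, 47.
Put 272 GB in tape 1; 128 GB remain.
Put 245 GB in tape 2; 155 GB remain.
Put 241 GB in tape 3; 159 GB remain.
Put 213 GB in tape 4; 187 GB remain.
Put 210 GB in tape 5; 190 GB remain.
Put 202 GB in tape 6; 198 GB remain.
Put 108 GB in tape 1; 20 GB remain.
Put 104 GB in tape 2; 51 GB remain.
Put 103 GB in tape 3; 56 GB remain.
Put 50 GB in tape 2; 1 GB remain.
Put 47 GB in tape 3; 9 GB remain.
6 tapes × 400 GB = 2400 GB; used 1795 GB; unused 605 GB.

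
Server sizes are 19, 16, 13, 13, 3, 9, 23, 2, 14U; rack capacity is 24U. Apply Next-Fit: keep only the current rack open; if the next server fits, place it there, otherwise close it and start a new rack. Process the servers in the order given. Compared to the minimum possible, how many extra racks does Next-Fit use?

Next-Fit: [19] [16] [13] [13,3] [9] [23] [2,14] → 7 racks.
6 servers exceed 12U (half the capacity), and no two of those can share a rack, so at least 6 racks are needed.
An optimal packing achieves that bound: [23] [19,3,2] [16] [14,9] [13] [13] → 6 racks.
Excess: 7 − 6 = 1.

1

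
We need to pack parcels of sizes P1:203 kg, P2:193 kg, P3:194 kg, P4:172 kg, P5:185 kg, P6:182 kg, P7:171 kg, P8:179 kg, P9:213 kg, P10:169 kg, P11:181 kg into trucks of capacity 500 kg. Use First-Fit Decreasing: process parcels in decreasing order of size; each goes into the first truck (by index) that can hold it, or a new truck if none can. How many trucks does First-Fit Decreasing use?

6 trucks

Sorted descending: 213, 203, 194, 193, 185, 182, 181, 179, 172, 171, 169.
Put 213 kg in truck 1; 287 kg remain.
Put 203 kg in truck 1; 84 kg remain.
Put 194 kg in truck 2; 306 kg remain.
Put 193 kg in truck 2; 113 kg remain.
Put 185 kg in truck 3; 315 kg remain.
Put 182 kg in truck 3; 133 kg remain.
Put 181 kg in truck 4; 319 kg remain.
Put 179 kg in truck 4; 140 kg remain.
Put 172 kg in truck 5; 328 kg remain.
Put 171 kg in truck 5; 157 kg remain.
Put 169 kg in truck 6; 331 kg remain.
Final trucks: [213,203] [194,193] [185,182] [181,179] [172,171] [169].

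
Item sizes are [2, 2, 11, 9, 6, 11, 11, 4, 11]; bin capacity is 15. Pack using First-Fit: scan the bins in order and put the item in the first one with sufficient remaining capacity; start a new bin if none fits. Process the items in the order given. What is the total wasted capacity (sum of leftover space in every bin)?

bin 1: place 2, 13 left
bin 1: place 2, 11 left
bin 1: place 11, 0 left
bin 2: place 9, 6 left
bin 2: place 6, 0 left
bin 3: place 11, 4 left
bin 4: place 11, 4 left
bin 3: place 4, 0 left
bin 5: place 11, 4 left
5 bins × 15 = 75; used 67; unused 8.

8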